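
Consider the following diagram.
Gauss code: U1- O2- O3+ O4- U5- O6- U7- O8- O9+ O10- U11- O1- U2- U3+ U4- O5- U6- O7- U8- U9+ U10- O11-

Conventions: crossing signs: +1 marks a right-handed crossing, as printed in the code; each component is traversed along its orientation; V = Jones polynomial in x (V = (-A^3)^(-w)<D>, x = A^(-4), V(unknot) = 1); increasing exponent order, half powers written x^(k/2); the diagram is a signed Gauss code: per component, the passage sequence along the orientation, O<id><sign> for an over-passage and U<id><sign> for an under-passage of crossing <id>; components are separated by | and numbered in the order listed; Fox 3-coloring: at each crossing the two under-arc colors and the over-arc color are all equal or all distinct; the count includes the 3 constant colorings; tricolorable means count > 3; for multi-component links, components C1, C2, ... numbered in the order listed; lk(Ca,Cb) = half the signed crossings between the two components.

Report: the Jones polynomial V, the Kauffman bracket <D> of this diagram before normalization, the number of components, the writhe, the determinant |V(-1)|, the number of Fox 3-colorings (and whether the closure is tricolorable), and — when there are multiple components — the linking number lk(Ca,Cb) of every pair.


Jones polynomial: V(x) = -x^-10 + x^-9 - x^-8 + x^-7 - x^-6 + x^-5 + x^-3
<D> = -A^-9 - A^-1 + A^3 - A^7 + A^11 - A^15 + A^19; writhe -7
components 1, writhe -7 (11 crossings)
3-colorings: 3 of 3^11, det 7 — not tricolorable
note: w = -7 shifts under R1 moves; the (-A^3)^(7) factor cancels that in V


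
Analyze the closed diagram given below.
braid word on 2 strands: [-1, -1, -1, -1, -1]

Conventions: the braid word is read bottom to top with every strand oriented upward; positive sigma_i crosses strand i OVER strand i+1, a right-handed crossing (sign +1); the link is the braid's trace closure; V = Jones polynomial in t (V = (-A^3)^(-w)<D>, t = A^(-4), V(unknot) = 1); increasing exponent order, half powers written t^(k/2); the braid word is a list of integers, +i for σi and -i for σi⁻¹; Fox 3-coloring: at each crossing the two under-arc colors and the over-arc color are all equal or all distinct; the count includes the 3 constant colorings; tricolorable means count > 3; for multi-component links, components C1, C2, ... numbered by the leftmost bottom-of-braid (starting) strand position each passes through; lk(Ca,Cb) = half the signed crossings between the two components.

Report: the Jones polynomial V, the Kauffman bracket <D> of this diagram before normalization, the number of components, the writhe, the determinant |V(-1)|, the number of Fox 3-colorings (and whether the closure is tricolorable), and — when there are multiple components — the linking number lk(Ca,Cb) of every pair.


Jones polynomial: V(t) = -t^-7 + t^-6 - t^-5 + t^-4 + t^-2
<D> = -A^-7 - A + A^5 - A^9 + A^13; writhe -5
components 1, writhe -5 (5 crossings)
3-colorings: 3 of 3^5, det 5 — not tricolorable
note: the span of V is 5, forcing >= 5 crossings in any diagram


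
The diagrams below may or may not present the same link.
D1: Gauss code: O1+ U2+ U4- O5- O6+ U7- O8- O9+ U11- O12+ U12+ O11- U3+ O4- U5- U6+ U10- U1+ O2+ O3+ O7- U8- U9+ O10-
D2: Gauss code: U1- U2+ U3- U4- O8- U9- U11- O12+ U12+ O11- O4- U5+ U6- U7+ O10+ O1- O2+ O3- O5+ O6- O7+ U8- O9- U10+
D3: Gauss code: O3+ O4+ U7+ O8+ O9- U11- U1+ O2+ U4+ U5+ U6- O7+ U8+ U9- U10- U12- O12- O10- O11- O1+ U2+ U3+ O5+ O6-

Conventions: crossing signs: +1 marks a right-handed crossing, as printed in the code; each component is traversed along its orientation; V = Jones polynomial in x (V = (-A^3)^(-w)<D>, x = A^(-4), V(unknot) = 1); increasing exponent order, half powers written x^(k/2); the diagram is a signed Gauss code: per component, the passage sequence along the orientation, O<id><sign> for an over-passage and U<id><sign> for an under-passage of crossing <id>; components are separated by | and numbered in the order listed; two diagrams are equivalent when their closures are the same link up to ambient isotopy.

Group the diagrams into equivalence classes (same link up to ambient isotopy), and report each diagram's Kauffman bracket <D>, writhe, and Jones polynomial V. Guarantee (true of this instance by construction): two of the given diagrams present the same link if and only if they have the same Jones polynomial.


equivalence classes: {D1} | {D2} | {D3}
D1 (bracket 1; 12 crossings at w = 0): V = 1
V(D2) = -x^-4 + x^-3 + x^-1  (w -2, c 12, <D> = A^-2 + A^6 - A^10)
V(D3) = x + x^3 - x^4  [12 crossings, <D> = -A^-10 + A^-6 + A^2, w = +2]
key observation: V(x) takes 3 values over 3 diagrams, fixing the grouping


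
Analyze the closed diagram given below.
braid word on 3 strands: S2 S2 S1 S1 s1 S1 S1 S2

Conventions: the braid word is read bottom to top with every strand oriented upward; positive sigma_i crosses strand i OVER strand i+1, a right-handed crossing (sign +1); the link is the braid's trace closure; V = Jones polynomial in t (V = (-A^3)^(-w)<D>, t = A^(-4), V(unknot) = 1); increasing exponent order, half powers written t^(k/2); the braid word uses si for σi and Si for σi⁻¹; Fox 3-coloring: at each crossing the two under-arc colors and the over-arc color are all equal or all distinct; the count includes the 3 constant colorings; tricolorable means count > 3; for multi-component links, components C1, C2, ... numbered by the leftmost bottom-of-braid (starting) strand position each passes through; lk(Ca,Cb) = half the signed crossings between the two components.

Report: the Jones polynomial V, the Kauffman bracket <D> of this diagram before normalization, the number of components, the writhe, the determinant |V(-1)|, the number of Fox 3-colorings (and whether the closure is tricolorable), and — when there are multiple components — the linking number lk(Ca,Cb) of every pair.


Jones polynomial: V(t) = t^-8 - 2t^-7 + t^-6 - 2t^-5 + 2t^-4 + t^-2
<D> = A^-10 + 2A^-2 - 2A^2 + A^6 - 2A^10 + A^14; writhe -6
components 1, writhe -6 (8 crossings)
3-colorings: 27 of 3^8, det 9 — tricolorable
note: w = -6 (over 8 crossings) is diagram-only; (-A^3)^(6) removes it from V


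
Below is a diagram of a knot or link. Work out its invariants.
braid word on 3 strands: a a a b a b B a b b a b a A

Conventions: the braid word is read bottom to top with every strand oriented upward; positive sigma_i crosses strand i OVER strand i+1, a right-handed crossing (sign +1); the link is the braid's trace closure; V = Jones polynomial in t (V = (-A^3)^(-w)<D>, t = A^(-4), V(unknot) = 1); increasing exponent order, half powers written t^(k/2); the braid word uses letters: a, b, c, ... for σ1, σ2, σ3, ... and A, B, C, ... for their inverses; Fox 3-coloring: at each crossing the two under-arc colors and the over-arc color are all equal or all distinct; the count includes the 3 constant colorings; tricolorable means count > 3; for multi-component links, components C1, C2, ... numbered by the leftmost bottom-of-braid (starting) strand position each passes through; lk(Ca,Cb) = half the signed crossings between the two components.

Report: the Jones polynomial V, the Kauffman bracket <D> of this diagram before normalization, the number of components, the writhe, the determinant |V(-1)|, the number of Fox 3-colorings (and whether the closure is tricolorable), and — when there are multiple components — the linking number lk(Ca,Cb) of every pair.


V(t) = t^4 + t^6 - t^10
bracket: -A^-10 + A^6 + A^14, w = +10
1 component, writhe +10, over 14 crossings
det 1, colorings 3 of 3^14 — not tricolorable
observation: |V(-1)| = 1: so not tricolorable, since 3 does not divide 1


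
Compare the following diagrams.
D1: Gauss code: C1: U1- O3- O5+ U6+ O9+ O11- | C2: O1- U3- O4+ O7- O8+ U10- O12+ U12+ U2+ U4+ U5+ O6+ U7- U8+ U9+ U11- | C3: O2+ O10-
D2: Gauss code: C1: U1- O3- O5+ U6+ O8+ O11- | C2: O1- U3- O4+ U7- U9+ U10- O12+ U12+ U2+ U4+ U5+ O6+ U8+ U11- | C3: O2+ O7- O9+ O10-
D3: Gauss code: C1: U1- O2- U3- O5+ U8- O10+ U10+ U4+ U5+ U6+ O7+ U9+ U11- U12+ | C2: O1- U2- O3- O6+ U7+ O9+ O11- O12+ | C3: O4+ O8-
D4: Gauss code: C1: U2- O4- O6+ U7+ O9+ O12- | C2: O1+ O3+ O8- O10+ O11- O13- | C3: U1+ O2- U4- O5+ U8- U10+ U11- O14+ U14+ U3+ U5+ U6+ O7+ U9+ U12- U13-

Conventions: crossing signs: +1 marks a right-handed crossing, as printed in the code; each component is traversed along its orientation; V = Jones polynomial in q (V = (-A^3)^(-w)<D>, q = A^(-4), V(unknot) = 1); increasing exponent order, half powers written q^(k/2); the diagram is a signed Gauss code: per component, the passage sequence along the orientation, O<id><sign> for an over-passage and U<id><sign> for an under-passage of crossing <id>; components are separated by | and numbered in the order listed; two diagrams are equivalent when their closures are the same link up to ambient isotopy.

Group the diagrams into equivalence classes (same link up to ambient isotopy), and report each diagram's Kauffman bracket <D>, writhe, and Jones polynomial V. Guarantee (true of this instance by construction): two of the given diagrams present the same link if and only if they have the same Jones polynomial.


grouping into links: {D1, D2, D3, D4}
V(D1) = q^-1 + 2 + q  (w +2, c 12, <D> = A^2 + 2A^6 + A^10)
V(D2) = q^-1 + 2 + q  (w +2, c 12, <D> = A^2 + 2A^6 + A^10)
V(D3) = q^-1 + 2 + q  (w +2, c 12, <D> = A^2 + 2A^6 + A^10)
V(D4) = q^-1 + 2 + q  (w +2, c 14, <D> = A^2 + 2A^6 + A^10)
why: one V(q) for all 4 diagrams — one class (guaranteed)


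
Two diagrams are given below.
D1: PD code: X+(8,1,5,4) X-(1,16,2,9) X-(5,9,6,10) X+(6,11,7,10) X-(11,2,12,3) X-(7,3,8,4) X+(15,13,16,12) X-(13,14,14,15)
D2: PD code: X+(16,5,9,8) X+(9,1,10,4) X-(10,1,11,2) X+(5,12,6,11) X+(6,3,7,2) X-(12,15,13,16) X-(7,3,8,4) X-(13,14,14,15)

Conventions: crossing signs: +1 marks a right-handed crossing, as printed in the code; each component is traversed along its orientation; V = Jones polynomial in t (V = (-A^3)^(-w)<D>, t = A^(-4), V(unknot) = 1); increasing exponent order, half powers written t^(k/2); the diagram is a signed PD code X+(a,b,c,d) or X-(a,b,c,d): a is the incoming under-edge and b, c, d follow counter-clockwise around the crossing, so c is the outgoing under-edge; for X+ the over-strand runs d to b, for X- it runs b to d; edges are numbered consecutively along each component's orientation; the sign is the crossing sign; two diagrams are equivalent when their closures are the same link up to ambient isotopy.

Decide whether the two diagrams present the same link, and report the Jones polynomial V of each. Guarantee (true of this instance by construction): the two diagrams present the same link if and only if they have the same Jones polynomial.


equivalent: no
D1 (bracket A^-6 + A^-2 + A^2 + A^6; 8 crossings at w = -2): V = t^-3 + t^-2 + t^-1 + 1
V(D2) = 1 + t + t^2 + t^3  [8 crossings, <D> = A^-12 + A^-8 + A^-4 + 1, w = 0]
observation: comparing 2 Jones polynomials yields 2 groups


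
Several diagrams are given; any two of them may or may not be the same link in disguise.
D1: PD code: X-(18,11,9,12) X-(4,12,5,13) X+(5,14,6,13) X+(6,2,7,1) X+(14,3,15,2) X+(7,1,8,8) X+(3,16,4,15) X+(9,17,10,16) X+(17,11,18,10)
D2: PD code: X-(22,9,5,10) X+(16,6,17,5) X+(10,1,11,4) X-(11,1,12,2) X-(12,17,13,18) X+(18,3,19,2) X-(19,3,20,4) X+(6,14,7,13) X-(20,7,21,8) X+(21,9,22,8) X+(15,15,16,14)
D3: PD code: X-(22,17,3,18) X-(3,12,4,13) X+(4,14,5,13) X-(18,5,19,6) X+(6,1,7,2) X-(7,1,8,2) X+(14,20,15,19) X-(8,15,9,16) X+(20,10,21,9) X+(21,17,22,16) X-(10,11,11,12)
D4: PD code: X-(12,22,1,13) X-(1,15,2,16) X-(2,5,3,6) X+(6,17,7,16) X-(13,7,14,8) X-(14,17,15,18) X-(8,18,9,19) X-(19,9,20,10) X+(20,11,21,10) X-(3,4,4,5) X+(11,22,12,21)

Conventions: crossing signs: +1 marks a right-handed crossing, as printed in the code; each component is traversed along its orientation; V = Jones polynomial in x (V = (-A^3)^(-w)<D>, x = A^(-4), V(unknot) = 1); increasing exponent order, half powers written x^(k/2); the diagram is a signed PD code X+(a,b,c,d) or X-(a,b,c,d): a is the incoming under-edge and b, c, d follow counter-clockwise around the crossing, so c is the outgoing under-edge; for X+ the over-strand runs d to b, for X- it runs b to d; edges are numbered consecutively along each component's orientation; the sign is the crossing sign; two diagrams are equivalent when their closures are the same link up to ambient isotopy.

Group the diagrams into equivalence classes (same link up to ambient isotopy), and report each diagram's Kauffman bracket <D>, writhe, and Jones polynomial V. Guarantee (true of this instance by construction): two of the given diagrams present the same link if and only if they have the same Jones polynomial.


equivalence classes: {D1} | {D2, D3} | {D4}
D1 (bracket A^5 + A^13; 9 crossings at w = +5): V = -x^(1/2) - x^(5/2)
D2 (bracket A^-7 + A^13; 11 crossings at w = +1): V = -x^(-5/2) - x^(5/2)
V(D3) = -x^(-5/2) - x^(5/2)  (w -1, c 11, <D> = A^-13 + A^7)
V(D4) = -x^(-5/2) - x^(-1/2)  [11 crossings, <D> = A^-13 + A^-5, w = -5]
key observation: 3 classes among 4 diagrams; unequal V(x) rules out equality


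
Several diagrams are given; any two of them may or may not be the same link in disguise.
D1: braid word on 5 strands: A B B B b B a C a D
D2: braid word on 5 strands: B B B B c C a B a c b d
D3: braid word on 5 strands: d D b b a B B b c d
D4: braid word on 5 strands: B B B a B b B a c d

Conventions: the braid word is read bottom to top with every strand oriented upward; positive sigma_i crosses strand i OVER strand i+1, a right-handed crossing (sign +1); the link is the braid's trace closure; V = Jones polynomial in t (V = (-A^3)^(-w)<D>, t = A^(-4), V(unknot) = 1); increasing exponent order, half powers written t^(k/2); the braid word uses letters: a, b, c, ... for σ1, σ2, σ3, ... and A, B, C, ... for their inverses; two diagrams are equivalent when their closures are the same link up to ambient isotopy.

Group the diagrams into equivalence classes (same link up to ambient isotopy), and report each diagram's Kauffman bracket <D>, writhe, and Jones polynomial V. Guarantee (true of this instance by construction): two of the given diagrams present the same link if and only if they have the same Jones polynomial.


equivalence classes: {D1} | {D3} | {D2, D4}
D1 (bracket A^-8 + 1 - A^4; 10 crossings at w = -4): V = -t^-4 + t^-3 + t^-1
D2 (bracket A^-4 - 1 + 2A^4 - 2A^8 + 2A^12 - 2A^16 + A^20; 12 crossings at w = 0): V = t^-5 - 2t^-4 + 2t^-3 - 2t^-2 + 2t^-1 - 1 + t
V(D3) = 1  [10 crossings, <D> = A^12, w = +4]
V(D4) = t^-5 - 2t^-4 + 2t^-3 - 2t^-2 + 2t^-1 - 1 + t  (w 0, c 10, <D> = A^-4 - 1 + 2A^4 - 2A^8 + 2A^12 - 2A^16 + A^20)
key observation: comparing 4 Jones polynomials yields 3 groups


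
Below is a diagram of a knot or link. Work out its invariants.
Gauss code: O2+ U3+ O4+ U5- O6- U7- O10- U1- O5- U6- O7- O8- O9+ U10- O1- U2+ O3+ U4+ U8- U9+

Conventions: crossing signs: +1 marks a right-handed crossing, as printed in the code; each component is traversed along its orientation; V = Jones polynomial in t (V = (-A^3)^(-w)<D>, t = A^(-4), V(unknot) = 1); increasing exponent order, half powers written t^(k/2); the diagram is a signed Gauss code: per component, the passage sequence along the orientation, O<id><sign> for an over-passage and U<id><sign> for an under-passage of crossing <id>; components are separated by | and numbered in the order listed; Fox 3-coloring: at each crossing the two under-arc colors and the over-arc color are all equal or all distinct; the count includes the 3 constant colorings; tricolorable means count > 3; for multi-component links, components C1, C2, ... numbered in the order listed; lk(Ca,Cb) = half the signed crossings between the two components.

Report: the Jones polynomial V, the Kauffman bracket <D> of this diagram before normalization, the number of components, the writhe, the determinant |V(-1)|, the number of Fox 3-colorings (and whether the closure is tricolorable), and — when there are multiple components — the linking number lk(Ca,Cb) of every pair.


V = -t^-6 + t^-5 - 2t^-4 + 3t^-3 - 2t^-2 + 3t^-1 - 1 + t - t^2
<D> = -A^-14 + A^-10 - A^-6 + 3A^-2 - 2A^2 + 3A^6 - 2A^10 + A^14 - A^18 (w = -2)
1 component over 10 crossings, w = -2
9 Fox colorings among 3^10, |V(-1)| = 15: tricolorable
why: |V(-1)| = 15: so tricolorable, since 3 divides 15


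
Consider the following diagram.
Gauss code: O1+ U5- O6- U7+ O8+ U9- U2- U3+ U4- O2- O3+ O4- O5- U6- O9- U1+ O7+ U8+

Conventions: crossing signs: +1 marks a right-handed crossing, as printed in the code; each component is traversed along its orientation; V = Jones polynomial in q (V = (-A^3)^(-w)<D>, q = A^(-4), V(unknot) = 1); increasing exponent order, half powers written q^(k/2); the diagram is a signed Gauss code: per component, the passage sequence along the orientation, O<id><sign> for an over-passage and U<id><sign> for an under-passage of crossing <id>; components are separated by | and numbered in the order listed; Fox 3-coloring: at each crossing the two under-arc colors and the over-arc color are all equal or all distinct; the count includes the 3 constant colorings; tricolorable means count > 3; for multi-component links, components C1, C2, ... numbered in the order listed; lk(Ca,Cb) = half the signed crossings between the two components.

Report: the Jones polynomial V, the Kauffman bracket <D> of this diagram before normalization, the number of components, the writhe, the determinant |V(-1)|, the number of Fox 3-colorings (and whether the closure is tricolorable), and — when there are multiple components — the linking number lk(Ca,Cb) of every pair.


V(q) = -q^-3 + 2q^-2 - 2q^-1 + 3 - 2q + 2q^2 - q^3
bracket: A^-15 - 2A^-11 + 2A^-7 - 3A^-3 + 2A - 2A^5 + A^9, w = -1
1 component, writhe -1, over 9 crossings
det 13, colorings 3 of 3^9 — not tricolorable
observation: the span of V is 6, forcing >= 6 crossings in any diagram


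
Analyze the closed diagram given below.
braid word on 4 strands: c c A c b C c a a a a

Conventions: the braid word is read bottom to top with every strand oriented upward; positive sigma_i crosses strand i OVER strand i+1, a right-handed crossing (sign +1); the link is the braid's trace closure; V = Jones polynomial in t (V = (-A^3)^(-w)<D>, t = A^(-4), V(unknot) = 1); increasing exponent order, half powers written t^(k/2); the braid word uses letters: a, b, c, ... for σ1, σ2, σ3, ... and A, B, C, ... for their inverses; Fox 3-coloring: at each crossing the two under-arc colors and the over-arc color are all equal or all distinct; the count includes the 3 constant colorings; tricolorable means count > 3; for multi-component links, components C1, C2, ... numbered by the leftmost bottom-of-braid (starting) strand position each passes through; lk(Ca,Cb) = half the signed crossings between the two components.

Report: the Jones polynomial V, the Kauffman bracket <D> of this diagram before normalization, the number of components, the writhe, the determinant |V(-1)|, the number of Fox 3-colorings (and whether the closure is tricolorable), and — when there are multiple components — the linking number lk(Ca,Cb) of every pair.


Jones polynomial: V(t) = t^2 + 2t^4 - 2t^5 + t^6 - 2t^7 + t^8
<D> = -A^-11 + 2A^-7 - A^-3 + 2A - 2A^5 - A^13; writhe +7
components 1, writhe +7 (11 crossings)
3-colorings: 27 of 3^11, det 9 — tricolorable
note: w = +7 (over 11 crossings) is diagram-only; (-A^3)^(-7) removes it from V


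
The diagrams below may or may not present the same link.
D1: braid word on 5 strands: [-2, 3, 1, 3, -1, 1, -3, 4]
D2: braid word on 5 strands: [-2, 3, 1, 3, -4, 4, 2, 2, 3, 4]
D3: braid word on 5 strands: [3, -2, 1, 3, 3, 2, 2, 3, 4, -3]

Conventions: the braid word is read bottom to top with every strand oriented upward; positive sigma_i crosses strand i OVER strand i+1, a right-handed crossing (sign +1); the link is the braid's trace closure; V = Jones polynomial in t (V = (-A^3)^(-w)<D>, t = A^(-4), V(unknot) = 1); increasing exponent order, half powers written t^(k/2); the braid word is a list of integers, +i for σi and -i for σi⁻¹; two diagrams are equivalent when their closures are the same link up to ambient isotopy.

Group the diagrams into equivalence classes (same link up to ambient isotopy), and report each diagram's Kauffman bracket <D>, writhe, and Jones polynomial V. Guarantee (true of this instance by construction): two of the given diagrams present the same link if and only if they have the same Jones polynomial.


grouping into links: {D1} | {D2, D3}
V(D1) = 1  (w +2, c 8, <D> = A^6)
V(D2) = t - t^2 + 2t^3 - t^4 + t^5 - t^6  (w +6, c 10, <D> = -A^-6 + A^-2 - A^2 + 2A^6 - A^10 + A^14)
V(D3) = t - t^2 + 2t^3 - t^4 + t^5 - t^6  (w +6, c 10, <D> = -A^-6 + A^-2 - A^2 + 2A^6 - A^10 + A^14)
key observation: V(t) takes 2 values over 3 diagrams, fixing the grouping


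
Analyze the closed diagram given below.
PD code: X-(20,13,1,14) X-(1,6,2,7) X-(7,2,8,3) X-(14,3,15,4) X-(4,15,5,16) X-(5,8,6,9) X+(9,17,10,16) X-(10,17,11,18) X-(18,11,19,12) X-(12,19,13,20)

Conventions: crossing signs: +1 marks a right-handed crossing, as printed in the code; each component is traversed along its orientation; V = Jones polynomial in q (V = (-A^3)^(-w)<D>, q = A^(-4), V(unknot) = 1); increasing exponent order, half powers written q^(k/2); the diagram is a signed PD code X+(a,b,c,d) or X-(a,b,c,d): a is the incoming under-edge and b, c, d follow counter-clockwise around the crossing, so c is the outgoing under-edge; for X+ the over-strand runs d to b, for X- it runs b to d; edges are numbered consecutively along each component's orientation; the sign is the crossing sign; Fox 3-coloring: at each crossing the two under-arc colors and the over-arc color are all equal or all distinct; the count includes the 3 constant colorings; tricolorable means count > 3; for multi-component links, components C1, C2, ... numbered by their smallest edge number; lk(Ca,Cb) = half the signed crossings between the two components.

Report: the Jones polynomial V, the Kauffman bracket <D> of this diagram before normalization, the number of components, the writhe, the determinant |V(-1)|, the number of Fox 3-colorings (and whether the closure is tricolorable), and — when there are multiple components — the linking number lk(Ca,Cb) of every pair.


V(q) = -q^-8 + q^-5 + q^-3
bracket: A^-12 + A^-4 - A^8, w = -8
1 component, writhe -8, over 10 crossings
det 3, colorings 9 of 3^10 — tricolorable
observation: the span of V is 5, forcing >= 5 crossings in any diagram


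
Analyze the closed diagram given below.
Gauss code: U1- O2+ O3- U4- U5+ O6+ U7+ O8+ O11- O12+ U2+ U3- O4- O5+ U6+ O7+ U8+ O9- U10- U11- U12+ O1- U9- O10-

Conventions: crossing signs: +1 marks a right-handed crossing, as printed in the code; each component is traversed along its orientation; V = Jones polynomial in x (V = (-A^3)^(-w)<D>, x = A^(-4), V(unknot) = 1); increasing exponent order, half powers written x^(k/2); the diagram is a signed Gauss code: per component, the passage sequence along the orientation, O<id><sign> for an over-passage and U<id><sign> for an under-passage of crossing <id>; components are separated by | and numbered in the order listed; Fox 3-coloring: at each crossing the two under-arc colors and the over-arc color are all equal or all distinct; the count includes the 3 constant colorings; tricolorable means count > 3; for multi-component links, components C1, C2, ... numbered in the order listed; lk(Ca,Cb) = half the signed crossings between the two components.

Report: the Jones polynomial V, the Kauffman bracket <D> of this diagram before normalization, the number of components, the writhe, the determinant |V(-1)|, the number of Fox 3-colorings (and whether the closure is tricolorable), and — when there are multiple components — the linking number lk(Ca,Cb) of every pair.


Jones polynomial: V(x) = -x^-3 + x^-2 - x^-1 + 3 - x + x^2 - x^3
<D> = -A^-12 + A^-8 - A^-4 + 3 - A^4 + A^8 - A^12; writhe 0
components 1, writhe 0 (12 crossings)
3-colorings: 27 of 3^12, det 9 — tricolorable
note: V is palindromic (span 6, det 9): x -> 1/x fixes it; necessary, not sufficient, for amphichirality


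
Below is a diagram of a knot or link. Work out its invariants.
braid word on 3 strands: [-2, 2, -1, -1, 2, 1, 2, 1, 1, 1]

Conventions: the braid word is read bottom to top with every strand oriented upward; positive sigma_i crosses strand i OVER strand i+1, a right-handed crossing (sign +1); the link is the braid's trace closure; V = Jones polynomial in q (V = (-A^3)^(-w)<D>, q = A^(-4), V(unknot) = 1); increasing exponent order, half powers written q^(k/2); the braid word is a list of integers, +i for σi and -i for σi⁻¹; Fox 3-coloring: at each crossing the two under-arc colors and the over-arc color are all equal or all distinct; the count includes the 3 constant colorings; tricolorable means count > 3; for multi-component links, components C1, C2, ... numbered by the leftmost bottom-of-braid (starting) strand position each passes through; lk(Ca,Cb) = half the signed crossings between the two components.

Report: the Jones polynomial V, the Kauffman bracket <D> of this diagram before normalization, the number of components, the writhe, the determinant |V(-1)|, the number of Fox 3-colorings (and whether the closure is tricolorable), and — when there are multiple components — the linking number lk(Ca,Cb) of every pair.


V = q + q^3 - q^4
<D> = -A^-4 + 1 + A^8 (w = +4)
1 component over 10 crossings, w = +4
9 Fox colorings among 3^10, |V(-1)| = 3: tricolorable
why: V spans 3 powers of q: at least 3 crossings in any diagram


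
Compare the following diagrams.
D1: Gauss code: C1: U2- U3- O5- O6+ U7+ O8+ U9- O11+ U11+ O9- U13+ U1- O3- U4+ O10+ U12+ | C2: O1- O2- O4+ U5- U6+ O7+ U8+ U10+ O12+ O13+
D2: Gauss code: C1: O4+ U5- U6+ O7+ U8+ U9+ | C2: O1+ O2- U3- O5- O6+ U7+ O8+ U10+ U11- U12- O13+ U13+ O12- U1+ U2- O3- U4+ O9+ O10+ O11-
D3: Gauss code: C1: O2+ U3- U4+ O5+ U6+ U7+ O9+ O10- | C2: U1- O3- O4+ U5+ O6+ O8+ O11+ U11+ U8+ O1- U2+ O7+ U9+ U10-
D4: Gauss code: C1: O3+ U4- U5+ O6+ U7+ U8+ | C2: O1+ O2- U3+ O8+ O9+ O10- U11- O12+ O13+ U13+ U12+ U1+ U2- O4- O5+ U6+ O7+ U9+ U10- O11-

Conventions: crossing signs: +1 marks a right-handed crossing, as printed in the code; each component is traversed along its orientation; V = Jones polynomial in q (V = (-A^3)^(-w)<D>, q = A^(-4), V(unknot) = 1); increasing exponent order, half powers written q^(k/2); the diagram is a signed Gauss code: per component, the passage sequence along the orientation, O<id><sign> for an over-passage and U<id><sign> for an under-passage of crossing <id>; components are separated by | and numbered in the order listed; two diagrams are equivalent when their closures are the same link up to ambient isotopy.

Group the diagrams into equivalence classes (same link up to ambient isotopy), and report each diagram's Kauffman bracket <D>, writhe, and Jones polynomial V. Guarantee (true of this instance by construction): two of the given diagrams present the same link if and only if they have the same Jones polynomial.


classes: {D1, D2, D3, D4}
V(D1) = -q^(1/2) + q^(3/2) - q^(5/2) - q^(9/2)  [13 crossings, <D> = A^-9 + A^-1 - A^3 + A^7, w = +3]
V(D2) = -q^(1/2) + q^(3/2) - q^(5/2) - q^(9/2)  (w +3, c 13, <D> = A^-9 + A^-1 - A^3 + A^7)
V(D3) = -q^(1/2) + q^(3/2) - q^(5/2) - q^(9/2)  [11 crossings, <D> = A^-3 + A^5 - A^9 + A^13, w = +5]
V(D4) = -q^(1/2) + q^(3/2) - q^(5/2) - q^(9/2)  (w +5, c 13, <D> = A^-3 + A^5 - A^9 + A^13)
note: one V(q) for all 4 diagrams — one class (guaranteed)


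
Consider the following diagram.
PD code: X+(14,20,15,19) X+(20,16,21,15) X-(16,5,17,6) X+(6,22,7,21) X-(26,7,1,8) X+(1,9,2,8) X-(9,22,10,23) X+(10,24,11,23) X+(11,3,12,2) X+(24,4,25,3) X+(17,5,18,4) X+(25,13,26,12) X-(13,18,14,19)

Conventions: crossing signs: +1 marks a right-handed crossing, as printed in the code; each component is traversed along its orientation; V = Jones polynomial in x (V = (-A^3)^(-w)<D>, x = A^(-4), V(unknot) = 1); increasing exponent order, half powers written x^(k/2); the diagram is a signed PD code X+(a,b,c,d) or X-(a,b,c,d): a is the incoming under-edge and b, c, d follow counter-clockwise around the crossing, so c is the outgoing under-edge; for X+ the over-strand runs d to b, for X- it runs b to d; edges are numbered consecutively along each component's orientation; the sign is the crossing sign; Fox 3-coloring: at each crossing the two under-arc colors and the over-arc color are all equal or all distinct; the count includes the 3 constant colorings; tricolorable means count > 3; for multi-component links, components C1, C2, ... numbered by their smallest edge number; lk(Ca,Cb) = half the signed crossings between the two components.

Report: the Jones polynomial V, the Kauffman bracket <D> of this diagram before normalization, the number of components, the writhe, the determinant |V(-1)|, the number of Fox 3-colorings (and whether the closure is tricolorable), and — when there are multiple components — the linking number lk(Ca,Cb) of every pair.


V(x) = x + x^3 - x^4
bracket: A^-1 - A^3 - A^11, w = +5
1 component, writhe +5, over 13 crossings
det 3, colorings 9 of 3^13 — tricolorable
observation: w = +5 (over 13 crossings) is diagram-only; (-A^3)^(-5) removes it from V


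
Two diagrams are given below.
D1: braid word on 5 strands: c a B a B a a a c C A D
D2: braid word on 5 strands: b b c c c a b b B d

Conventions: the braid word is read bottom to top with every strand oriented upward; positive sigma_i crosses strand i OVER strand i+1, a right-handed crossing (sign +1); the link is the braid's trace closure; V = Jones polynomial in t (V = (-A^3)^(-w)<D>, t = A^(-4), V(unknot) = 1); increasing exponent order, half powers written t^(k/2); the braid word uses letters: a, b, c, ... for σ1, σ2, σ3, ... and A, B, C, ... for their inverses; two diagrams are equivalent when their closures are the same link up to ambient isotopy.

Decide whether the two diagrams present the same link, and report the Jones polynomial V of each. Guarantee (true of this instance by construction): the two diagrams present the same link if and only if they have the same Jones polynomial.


equivalent: no
D1 (bracket A^-14 - 2A^-10 + 2A^-6 - 2A^-2 + 2A^2 - A^6 + A^10; 12 crossings at w = +2): V = t^-1 - 1 + 2t - 2t^2 + 2t^3 - 2t^4 + t^5
V(D2) = t^2 + 2t^4 - 2t^5 + t^6 - 2t^7 + t^8  [10 crossings, <D> = A^-8 - 2A^-4 + 1 - 2A^4 + 2A^8 + A^16, w = +8]
observation: V(t) takes 2 values over 2 diagrams, fixing the grouping


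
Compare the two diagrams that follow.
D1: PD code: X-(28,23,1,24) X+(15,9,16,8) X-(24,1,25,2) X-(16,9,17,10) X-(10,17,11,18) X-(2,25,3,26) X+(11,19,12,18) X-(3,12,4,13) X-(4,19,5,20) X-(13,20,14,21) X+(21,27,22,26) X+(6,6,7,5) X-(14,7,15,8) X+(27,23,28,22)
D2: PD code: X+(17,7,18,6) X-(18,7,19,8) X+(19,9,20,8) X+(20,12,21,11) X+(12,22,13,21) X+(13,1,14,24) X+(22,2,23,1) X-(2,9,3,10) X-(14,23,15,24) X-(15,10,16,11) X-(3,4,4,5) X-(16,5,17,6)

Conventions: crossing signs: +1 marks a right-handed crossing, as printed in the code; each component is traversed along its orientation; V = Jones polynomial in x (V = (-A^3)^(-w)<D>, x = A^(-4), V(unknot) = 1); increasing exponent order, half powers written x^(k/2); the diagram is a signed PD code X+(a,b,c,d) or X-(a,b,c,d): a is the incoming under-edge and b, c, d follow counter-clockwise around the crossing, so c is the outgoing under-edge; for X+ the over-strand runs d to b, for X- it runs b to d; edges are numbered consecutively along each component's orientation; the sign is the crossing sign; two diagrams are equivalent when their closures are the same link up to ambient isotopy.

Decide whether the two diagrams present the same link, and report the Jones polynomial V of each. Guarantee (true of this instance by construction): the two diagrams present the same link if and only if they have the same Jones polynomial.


equivalent: no
D1 (bracket A^-8 + 1 - A^4; 14 crossings at w = -4): V = -x^-4 + x^-3 + x^-1
V(D2) = 1  [12 crossings, <D> = 1, w = 0]
observation: 2 values of V(x) split the 2 diagrams


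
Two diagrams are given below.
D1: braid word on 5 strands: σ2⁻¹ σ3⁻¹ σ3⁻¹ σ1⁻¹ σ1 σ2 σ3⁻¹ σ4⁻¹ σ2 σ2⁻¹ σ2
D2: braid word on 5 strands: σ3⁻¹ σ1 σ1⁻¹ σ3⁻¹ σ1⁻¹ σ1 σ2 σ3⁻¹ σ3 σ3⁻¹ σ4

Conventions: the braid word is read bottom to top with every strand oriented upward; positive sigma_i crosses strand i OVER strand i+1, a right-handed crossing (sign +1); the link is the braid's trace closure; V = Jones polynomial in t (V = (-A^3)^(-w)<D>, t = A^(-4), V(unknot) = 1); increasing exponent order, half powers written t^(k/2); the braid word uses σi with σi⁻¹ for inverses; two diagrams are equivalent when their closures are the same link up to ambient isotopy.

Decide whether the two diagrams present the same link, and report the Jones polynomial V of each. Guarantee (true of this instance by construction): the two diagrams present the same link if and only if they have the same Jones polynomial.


same link: yes
V(D1) = t^(-9/2) - t^(-5/2) - t^(-3/2) - t^(-1/2)  [11 crossings, <D> = A^-7 + A^-3 + A - A^9, w = -3]
D2 (bracket A^-1 + A^3 + A^7 - A^15; 11 crossings at w = -1): V = t^(-9/2) - t^(-5/2) - t^(-3/2) - t^(-1/2)
note: all 2 diagrams share one V(t), hence one class


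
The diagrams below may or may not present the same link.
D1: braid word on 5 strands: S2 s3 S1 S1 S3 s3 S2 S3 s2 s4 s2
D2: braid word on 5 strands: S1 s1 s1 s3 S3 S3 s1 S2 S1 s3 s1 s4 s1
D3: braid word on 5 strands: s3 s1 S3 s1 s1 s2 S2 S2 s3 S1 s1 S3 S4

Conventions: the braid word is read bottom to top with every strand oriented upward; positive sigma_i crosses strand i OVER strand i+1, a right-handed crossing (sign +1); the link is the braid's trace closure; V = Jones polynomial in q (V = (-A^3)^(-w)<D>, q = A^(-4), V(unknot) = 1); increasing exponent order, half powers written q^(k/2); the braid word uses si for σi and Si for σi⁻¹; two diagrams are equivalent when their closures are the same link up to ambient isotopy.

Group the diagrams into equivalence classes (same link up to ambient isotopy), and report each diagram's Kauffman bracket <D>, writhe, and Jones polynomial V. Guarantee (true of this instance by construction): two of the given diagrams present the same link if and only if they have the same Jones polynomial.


grouping into links: {D1} | {D2, D3}
V(D1) = -q^(-5/2) - q^(-1/2)  (w -1, c 11, <D> = A^-1 + A^7)
D2 (bracket -A^-9 + A^-1 + A^3 + A^7; 13 crossings at w = +3): V = -q^(1/2) - q^(3/2) - q^(5/2) + q^(9/2)
V(D3) = -q^(1/2) - q^(3/2) - q^(5/2) + q^(9/2)  [13 crossings, <D> = -A^-15 + A^-7 + A^-3 + A, w = +1]
why: comparing 3 Jones polynomials yields 2 groups


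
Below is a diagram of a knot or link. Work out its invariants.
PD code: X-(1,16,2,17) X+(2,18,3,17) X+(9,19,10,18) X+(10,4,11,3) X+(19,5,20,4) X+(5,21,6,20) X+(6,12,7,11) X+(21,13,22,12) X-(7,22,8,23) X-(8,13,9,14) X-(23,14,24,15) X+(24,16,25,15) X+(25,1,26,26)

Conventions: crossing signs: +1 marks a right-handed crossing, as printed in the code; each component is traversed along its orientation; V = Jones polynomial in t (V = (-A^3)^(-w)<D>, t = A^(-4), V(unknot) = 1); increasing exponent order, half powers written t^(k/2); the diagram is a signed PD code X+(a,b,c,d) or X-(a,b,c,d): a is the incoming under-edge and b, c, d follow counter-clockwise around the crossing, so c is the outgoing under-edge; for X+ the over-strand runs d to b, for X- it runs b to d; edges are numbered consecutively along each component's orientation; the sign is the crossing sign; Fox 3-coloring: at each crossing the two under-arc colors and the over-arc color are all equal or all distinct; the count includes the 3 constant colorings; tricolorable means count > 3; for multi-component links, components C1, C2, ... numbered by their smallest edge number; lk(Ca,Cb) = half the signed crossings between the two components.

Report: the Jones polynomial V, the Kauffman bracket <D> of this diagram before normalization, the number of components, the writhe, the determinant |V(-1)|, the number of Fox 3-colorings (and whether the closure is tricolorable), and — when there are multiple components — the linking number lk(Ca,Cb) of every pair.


V(t) = t + t^3 - t^4
bracket: A^-1 - A^3 - A^11, w = +5
1 component, writhe +5, over 13 crossings
det 3, colorings 9 of 3^13 — tricolorable
observation: w = +5 shifts under R1 moves; the (-A^3)^(-5) factor cancels that in V


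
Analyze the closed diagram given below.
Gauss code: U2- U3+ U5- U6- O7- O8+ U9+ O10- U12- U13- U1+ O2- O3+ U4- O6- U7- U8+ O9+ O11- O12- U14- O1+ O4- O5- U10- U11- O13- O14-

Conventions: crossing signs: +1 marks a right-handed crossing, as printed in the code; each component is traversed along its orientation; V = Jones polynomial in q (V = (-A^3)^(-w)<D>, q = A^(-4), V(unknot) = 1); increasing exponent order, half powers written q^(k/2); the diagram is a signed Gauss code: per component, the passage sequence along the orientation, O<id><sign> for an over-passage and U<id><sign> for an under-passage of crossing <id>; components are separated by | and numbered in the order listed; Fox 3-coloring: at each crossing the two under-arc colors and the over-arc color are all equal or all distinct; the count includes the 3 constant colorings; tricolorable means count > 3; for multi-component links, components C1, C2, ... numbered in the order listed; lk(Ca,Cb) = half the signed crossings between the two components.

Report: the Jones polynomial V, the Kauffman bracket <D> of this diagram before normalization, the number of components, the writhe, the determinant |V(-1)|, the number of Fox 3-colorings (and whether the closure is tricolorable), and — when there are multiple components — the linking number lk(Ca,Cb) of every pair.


V(q) = -q^-7 + q^-6 - q^-5 + q^-4 + q^-2
bracket: A^-10 + A^-2 - A^2 + A^6 - A^10, w = -6
1 component, writhe -6, over 14 crossings
det 5, colorings 3 of 3^14 — not tricolorable
observation: det 5 = |V(-1)|; not divisible by 3, so not tricolorable


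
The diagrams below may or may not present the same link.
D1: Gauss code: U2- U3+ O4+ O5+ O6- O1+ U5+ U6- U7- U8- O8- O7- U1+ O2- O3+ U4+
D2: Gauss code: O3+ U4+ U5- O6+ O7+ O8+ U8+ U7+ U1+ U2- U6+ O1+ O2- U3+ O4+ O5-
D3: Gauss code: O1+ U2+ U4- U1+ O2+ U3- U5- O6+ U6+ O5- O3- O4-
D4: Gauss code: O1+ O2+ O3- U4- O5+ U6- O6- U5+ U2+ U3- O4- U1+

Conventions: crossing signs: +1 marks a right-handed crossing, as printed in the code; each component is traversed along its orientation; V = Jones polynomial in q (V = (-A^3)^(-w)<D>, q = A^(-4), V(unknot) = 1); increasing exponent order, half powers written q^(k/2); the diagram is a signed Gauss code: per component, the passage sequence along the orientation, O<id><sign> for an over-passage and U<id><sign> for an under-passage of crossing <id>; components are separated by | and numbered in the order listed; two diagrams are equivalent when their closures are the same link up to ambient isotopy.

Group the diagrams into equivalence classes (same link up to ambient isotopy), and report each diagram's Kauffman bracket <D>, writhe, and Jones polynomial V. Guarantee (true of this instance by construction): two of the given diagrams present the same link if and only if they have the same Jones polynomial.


equivalence classes: {D1, D2, D3, D4}
D1 (bracket 1; 8 crossings at w = 0): V = 1
V(D2) = 1  (w +4, c 8, <D> = A^12)
V(D3) = 1  (w 0, c 6, <D> = 1)
V(D4) = 1  [6 crossings, <D> = 1, w = 0]
key observation: one V(q) for all 4 diagrams — one class (guaranteed)


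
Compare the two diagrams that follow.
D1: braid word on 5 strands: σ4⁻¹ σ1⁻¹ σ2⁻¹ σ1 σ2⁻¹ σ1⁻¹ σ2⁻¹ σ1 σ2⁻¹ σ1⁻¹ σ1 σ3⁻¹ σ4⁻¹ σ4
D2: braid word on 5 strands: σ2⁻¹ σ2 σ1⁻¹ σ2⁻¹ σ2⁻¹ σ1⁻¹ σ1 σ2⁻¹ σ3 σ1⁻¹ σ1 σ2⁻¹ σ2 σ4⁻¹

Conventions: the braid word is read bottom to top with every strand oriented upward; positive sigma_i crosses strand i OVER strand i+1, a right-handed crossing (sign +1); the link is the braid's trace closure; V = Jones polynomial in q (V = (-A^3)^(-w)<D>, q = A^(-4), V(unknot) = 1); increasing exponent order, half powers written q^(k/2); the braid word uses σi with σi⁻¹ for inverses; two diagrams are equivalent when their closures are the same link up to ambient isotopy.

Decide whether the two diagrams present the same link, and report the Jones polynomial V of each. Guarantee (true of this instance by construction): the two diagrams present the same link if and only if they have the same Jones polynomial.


same link: yes
V(D1) = -q^-4 + q^-3 + q^-1  [14 crossings, <D> = A^-14 + A^-6 - A^-2, w = -6]
V(D2) = -q^-4 + q^-3 + q^-1  [14 crossings, <D> = A^-8 + 1 - A^4, w = -4]
insight: one V(q) for all 2 diagrams — one class (guaranteed)
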